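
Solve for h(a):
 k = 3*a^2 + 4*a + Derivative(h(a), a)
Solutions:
 h(a) = C1 - a^3 - 2*a^2 + a*k


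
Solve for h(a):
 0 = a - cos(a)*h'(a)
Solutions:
 h(a) = C1 + Integral(a/cos(a), a)


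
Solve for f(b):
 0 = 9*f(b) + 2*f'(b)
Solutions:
 f(b) = C1*exp(-9*b/2)


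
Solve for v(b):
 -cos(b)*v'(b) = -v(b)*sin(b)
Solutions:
 v(b) = C1/cos(b)


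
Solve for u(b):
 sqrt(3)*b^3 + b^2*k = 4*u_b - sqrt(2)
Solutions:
 u(b) = C1 + sqrt(3)*b^4/16 + b^3*k/12 + sqrt(2)*b/4


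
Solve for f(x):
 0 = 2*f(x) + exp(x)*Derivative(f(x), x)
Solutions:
 f(x) = C1*exp(2*exp(-x))


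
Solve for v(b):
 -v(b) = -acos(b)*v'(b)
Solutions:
 v(b) = C1*exp(Integral(1/acos(b), b))


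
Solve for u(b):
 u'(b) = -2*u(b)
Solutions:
 u(b) = C1*exp(-2*b)


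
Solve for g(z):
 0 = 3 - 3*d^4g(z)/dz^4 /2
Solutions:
 g(z) = C1 + C2*z + C3*z^2 + C4*z^3 + z^4/12


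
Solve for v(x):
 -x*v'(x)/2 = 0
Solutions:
 v(x) = C1


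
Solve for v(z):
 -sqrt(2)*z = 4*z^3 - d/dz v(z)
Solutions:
 v(z) = C1 + z^4 + sqrt(2)*z^2/2


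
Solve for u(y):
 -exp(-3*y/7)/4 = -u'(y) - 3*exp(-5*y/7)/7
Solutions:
 u(y) = C1 - 7*exp(-3*y/7)/12 + 3*exp(-5*y/7)/5


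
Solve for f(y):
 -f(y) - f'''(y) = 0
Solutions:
 f(y) = C3*exp(-y) + (C1*sin(sqrt(3)*y/2) + C2*cos(sqrt(3)*y/2))*exp(y/2)


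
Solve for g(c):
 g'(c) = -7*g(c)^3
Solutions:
 g(c) = -sqrt(2)*sqrt(-1/(C1 - 7*c))/2
 g(c) = sqrt(2)*sqrt(-1/(C1 - 7*c))/2


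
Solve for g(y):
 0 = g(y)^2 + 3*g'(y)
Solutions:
 g(y) = 3/(C1 + y)


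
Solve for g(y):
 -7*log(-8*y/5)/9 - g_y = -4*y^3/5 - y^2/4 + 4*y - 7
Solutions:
 g(y) = C1 + y^4/5 + y^3/12 - 2*y^2 - 7*y*log(-y)/9 + 7*y*(-3*log(2) + log(5) + 10)/9


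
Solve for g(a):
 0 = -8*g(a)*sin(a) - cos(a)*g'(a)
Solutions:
 g(a) = C1*cos(a)^8


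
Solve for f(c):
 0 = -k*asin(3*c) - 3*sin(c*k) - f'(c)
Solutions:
 f(c) = C1 - k*(c*asin(3*c) + sqrt(1 - 9*c^2)/3) - 3*Piecewise((-cos(c*k)/k, Ne(k, 0)), (0, True))


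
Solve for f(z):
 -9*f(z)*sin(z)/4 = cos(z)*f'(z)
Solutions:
 f(z) = C1*cos(z)^(9/4)


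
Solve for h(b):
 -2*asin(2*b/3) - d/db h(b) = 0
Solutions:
 h(b) = C1 - 2*b*asin(2*b/3) - sqrt(9 - 4*b^2)


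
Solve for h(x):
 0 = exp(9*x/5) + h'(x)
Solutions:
 h(x) = C1 - 5*exp(9*x/5)/9


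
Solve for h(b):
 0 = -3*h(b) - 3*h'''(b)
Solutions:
 h(b) = C3*exp(-b) + (C1*sin(sqrt(3)*b/2) + C2*cos(sqrt(3)*b/2))*exp(b/2)


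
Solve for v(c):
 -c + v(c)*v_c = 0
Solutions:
 v(c) = -sqrt(C1 + c^2)
 v(c) = sqrt(C1 + c^2)


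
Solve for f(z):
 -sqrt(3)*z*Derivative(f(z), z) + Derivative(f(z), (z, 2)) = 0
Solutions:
 f(z) = C1 + C2*erfi(sqrt(2)*3^(1/4)*z/2)


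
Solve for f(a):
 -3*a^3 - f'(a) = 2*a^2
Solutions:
 f(a) = C1 - 3*a^4/4 - 2*a^3/3


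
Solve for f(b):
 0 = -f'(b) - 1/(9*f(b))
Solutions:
 f(b) = -sqrt(C1 - 2*b)/3
 f(b) = sqrt(C1 - 2*b)/3


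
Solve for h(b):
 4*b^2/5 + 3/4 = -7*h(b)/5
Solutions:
 h(b) = -4*b^2/7 - 15/28


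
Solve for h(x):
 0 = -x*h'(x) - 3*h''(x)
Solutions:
 h(x) = C1 + C2*erf(sqrt(6)*x/6)


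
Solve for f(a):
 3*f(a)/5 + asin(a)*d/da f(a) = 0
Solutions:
 f(a) = C1*exp(-3*Integral(1/asin(a), a)/5)


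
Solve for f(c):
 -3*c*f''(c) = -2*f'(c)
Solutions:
 f(c) = C1 + C2*c^(5/3)


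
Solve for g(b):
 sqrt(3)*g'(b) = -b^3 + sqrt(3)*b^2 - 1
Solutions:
 g(b) = C1 - sqrt(3)*b^4/12 + b^3/3 - sqrt(3)*b/3


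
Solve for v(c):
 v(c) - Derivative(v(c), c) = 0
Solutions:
 v(c) = C1*exp(c)


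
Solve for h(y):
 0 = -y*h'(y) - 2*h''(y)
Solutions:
 h(y) = C1 + C2*erf(y/2)


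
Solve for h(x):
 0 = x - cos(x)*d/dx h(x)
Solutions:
 h(x) = C1 + Integral(x/cos(x), x)


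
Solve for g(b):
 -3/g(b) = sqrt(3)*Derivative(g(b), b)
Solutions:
 g(b) = -sqrt(C1 - 2*sqrt(3)*b)
 g(b) = sqrt(C1 - 2*sqrt(3)*b)


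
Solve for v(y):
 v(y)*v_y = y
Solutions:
 v(y) = -sqrt(C1 + y^2)
 v(y) = sqrt(C1 + y^2)


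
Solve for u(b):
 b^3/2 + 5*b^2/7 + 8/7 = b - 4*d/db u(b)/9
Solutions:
 u(b) = C1 - 9*b^4/32 - 15*b^3/28 + 9*b^2/8 - 18*b/7


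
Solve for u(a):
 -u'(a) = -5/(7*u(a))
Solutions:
 u(a) = -sqrt(C1 + 70*a)/7
 u(a) = sqrt(C1 + 70*a)/7


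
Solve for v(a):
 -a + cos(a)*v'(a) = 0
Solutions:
 v(a) = C1 + Integral(a/cos(a), a)


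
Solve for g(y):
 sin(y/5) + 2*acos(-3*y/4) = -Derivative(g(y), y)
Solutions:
 g(y) = C1 - 2*y*acos(-3*y/4) - 2*sqrt(16 - 9*y^2)/3 + 5*cos(y/5)


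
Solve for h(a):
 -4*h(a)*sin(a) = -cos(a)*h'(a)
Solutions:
 h(a) = C1/cos(a)^4


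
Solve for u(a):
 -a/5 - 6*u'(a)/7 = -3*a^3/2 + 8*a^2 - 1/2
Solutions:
 u(a) = C1 + 7*a^4/16 - 28*a^3/9 - 7*a^2/60 + 7*a/12


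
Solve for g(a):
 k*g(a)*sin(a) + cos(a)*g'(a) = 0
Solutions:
 g(a) = C1*exp(k*log(cos(a)))


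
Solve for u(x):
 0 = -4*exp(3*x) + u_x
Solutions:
 u(x) = C1 + 4*exp(3*x)/3


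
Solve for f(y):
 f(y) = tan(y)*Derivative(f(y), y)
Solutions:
 f(y) = C1*sin(y)


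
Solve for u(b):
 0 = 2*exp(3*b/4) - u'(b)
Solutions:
 u(b) = C1 + 8*exp(3*b/4)/3


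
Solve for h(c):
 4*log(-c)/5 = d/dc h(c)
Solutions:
 h(c) = C1 + 4*c*log(-c)/5 - 4*c/5


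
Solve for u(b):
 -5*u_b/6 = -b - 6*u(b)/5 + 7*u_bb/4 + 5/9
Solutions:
 u(b) = C1*exp(b*(-25 + sqrt(8185))/105) + C2*exp(-b*(25 + sqrt(8185))/105) - 5*b/6 - 25/216


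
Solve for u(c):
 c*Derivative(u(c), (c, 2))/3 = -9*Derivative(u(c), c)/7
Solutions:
 u(c) = C1 + C2/c^(20/7)


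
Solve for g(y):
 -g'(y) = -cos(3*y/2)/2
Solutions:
 g(y) = C1 + sin(3*y/2)/3


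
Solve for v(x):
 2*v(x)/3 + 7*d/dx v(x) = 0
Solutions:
 v(x) = C1*exp(-2*x/21)


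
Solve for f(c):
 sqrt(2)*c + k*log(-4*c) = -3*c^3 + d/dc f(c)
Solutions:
 f(c) = C1 + 3*c^4/4 + sqrt(2)*c^2/2 + c*k*log(-c) + c*k*(-1 + 2*log(2))


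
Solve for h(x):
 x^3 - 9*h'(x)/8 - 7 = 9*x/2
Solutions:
 h(x) = C1 + 2*x^4/9 - 2*x^2 - 56*x/9


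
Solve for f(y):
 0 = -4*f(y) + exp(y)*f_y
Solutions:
 f(y) = C1*exp(-4*exp(-y))


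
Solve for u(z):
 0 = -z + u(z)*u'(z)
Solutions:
 u(z) = -sqrt(C1 + z^2)
 u(z) = sqrt(C1 + z^2)


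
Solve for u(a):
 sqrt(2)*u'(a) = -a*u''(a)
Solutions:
 u(a) = C1 + C2*a^(1 - sqrt(2))


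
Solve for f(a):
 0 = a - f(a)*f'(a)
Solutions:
 f(a) = -sqrt(C1 + a^2)
 f(a) = sqrt(C1 + a^2)


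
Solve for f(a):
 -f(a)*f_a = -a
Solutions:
 f(a) = -sqrt(C1 + a^2)
 f(a) = sqrt(C1 + a^2)


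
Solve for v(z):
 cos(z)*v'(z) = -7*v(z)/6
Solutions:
 v(z) = C1*(sin(z) - 1)^(7/12)/(sin(z) + 1)^(7/12)


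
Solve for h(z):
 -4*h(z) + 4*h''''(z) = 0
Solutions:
 h(z) = C1*exp(-z) + C2*exp(z) + C3*sin(z) + C4*cos(z)


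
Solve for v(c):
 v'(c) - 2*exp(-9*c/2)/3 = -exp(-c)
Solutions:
 v(c) = C1 + exp(-c) - 4*exp(-9*c/2)/27


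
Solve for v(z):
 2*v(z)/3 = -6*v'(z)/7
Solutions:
 v(z) = C1*exp(-7*z/9)


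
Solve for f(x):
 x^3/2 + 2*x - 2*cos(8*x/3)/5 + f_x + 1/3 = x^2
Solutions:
 f(x) = C1 - x^4/8 + x^3/3 - x^2 - x/3 + 3*sin(8*x/3)/20


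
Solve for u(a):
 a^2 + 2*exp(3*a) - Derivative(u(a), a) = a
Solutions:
 u(a) = C1 + a^3/3 - a^2/2 + 2*exp(3*a)/3


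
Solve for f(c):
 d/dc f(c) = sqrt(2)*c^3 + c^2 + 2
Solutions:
 f(c) = C1 + sqrt(2)*c^4/4 + c^3/3 + 2*c


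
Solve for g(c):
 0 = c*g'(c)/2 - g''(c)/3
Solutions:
 g(c) = C1 + C2*erfi(sqrt(3)*c/2)


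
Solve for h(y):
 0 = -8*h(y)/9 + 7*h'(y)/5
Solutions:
 h(y) = C1*exp(40*y/63)


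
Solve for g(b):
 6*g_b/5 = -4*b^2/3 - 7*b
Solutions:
 g(b) = C1 - 10*b^3/27 - 35*b^2/12


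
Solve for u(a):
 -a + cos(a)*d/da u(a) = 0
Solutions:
 u(a) = C1 + Integral(a/cos(a), a)


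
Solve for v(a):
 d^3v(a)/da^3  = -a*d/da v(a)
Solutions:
 v(a) = C1 + Integral(C2*airyai(-a) + C3*airybi(-a), a)


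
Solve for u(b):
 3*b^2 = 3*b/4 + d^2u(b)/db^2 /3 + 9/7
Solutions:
 u(b) = C1 + C2*b + 3*b^4/4 - 3*b^3/8 - 27*b^2/14


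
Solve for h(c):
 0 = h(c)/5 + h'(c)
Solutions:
 h(c) = C1*exp(-c/5)


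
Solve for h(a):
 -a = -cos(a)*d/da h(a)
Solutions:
 h(a) = C1 + Integral(a/cos(a), a)


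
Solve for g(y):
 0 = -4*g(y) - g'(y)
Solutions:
 g(y) = C1*exp(-4*y)


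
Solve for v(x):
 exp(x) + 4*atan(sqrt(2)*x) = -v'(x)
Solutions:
 v(x) = C1 - 4*x*atan(sqrt(2)*x) - exp(x) + sqrt(2)*log(2*x^2 + 1)


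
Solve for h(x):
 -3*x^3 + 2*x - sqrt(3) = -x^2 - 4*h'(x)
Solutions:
 h(x) = C1 + 3*x^4/16 - x^3/12 - x^2/4 + sqrt(3)*x/4


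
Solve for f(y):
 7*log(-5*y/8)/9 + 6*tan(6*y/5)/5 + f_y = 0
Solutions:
 f(y) = C1 - 7*y*log(-y)/9 - 7*y*log(5)/9 + 7*y/9 + 7*y*log(2)/3 + log(cos(6*y/5))


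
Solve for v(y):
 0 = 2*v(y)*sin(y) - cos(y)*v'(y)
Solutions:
 v(y) = C1/cos(y)^2


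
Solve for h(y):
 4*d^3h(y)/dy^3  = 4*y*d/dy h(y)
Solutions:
 h(y) = C1 + Integral(C2*airyai(y) + C3*airybi(y), y)


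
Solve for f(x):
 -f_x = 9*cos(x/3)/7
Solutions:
 f(x) = C1 - 27*sin(x/3)/7


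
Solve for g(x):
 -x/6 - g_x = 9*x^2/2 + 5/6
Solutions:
 g(x) = C1 - 3*x^3/2 - x^2/12 - 5*x/6


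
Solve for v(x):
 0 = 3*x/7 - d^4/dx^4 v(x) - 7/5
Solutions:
 v(x) = C1 + C2*x + C3*x^2 + C4*x^3 + x^5/280 - 7*x^4/120


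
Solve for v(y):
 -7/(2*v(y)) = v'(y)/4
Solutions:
 v(y) = -sqrt(C1 - 28*y)
 v(y) = sqrt(C1 - 28*y)


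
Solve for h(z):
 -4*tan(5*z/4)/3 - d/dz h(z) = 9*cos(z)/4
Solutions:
 h(z) = C1 + 16*log(cos(5*z/4))/15 - 9*sin(z)/4


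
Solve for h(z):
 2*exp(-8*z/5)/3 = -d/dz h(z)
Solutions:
 h(z) = C1 + 5*exp(-8*z/5)/12


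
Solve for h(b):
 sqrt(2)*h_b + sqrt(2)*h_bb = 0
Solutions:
 h(b) = C1 + C2*exp(-b)


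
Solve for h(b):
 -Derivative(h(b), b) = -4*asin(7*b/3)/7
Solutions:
 h(b) = C1 + 4*b*asin(7*b/3)/7 + 4*sqrt(9 - 49*b^2)/49


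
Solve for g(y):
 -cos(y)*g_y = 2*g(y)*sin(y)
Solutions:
 g(y) = C1*cos(y)^2


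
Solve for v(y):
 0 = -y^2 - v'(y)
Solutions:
 v(y) = C1 - y^3/3


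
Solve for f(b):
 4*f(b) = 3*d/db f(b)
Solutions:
 f(b) = C1*exp(4*b/3)


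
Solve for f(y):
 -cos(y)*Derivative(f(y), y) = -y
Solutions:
 f(y) = C1 + Integral(y/cos(y), y)


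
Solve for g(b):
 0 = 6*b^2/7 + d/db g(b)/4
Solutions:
 g(b) = C1 - 8*b^3/7


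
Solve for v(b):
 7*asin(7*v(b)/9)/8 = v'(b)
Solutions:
 Integral(1/asin(7*_y/9), (_y, v(b))) = C1 + 7*b/8


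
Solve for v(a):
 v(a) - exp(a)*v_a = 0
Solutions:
 v(a) = C1*exp(-exp(-a))


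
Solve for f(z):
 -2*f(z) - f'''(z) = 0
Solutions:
 f(z) = C3*exp(-2^(1/3)*z) + (C1*sin(2^(1/3)*sqrt(3)*z/2) + C2*cos(2^(1/3)*sqrt(3)*z/2))*exp(2^(1/3)*z/2)


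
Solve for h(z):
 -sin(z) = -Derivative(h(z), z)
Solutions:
 h(z) = C1 - cos(z)


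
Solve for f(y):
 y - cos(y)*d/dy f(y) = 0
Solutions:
 f(y) = C1 + Integral(y/cos(y), y)


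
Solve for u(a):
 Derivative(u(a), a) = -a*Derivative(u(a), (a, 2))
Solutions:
 u(a) = C1 + C2*log(a)


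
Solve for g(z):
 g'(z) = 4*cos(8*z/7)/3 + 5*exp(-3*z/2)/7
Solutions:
 g(z) = C1 + 7*sin(8*z/7)/6 - 10*exp(-3*z/2)/21


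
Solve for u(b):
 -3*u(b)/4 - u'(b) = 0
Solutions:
 u(b) = C1*exp(-3*b/4)


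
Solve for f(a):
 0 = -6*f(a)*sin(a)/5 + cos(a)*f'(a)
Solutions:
 f(a) = C1/cos(a)^(6/5)


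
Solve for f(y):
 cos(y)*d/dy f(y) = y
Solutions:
 f(y) = C1 + Integral(y/cos(y), y)


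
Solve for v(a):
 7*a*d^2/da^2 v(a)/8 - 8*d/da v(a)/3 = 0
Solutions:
 v(a) = C1 + C2*a^(85/21)


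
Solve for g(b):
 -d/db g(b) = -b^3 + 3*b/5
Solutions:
 g(b) = C1 + b^4/4 - 3*b^2/10


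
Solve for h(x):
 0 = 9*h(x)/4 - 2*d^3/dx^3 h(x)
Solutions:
 h(x) = C3*exp(3^(2/3)*x/2) + (C1*sin(3*3^(1/6)*x/4) + C2*cos(3*3^(1/6)*x/4))*exp(-3^(2/3)*x/4)


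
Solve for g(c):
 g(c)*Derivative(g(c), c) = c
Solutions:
 g(c) = -sqrt(C1 + c^2)
 g(c) = sqrt(C1 + c^2)


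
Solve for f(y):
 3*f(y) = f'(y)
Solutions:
 f(y) = C1*exp(3*y)


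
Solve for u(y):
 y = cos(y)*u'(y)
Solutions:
 u(y) = C1 + Integral(y/cos(y), y)


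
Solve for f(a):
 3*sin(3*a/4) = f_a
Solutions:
 f(a) = C1 - 4*cos(3*a/4)


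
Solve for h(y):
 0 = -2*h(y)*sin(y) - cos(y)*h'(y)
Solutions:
 h(y) = C1*cos(y)^2


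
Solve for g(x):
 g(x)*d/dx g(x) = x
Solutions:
 g(x) = -sqrt(C1 + x^2)
 g(x) = sqrt(C1 + x^2)


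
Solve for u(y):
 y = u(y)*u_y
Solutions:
 u(y) = -sqrt(C1 + y^2)
 u(y) = sqrt(C1 + y^2)


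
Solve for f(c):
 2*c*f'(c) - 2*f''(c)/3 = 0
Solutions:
 f(c) = C1 + C2*erfi(sqrt(6)*c/2)


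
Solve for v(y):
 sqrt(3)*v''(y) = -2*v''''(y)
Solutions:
 v(y) = C1 + C2*y + C3*sin(sqrt(2)*3^(1/4)*y/2) + C4*cos(sqrt(2)*3^(1/4)*y/2)


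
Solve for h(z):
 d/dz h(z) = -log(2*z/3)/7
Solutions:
 h(z) = C1 - z*log(z)/7 - z*log(2)/7 + z/7 + z*log(3)/7


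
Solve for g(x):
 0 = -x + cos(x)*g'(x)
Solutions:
 g(x) = C1 + Integral(x/cos(x), x)


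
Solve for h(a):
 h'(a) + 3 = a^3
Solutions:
 h(a) = C1 + a^4/4 - 3*a


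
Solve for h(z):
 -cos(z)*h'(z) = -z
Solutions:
 h(z) = C1 + Integral(z/cos(z), z)


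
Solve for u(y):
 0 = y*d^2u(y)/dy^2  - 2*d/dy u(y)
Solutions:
 u(y) = C1 + C2*y^3


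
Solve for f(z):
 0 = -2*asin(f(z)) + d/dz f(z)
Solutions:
 Integral(1/asin(_y), (_y, f(z))) = C1 + 2*z


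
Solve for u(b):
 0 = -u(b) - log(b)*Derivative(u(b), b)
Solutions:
 u(b) = C1*exp(-li(b))


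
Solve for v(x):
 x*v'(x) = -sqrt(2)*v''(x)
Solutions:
 v(x) = C1 + C2*erf(2^(1/4)*x/2)


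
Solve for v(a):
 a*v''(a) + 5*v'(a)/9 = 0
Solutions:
 v(a) = C1 + C2*a^(4/9)


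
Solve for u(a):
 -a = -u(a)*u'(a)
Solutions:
 u(a) = -sqrt(C1 + a^2)
 u(a) = sqrt(C1 + a^2)


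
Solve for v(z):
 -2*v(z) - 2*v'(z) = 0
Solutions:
 v(z) = C1*exp(-z)


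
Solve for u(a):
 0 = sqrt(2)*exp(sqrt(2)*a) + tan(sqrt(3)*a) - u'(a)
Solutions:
 u(a) = C1 + exp(sqrt(2)*a) - sqrt(3)*log(cos(sqrt(3)*a))/3


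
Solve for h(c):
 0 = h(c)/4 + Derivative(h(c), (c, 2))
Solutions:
 h(c) = C1*sin(c/2) + C2*cos(c/2)


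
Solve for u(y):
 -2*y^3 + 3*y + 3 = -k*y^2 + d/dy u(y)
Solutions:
 u(y) = C1 + k*y^3/3 - y^4/2 + 3*y^2/2 + 3*y


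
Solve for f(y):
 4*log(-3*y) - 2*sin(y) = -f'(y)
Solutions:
 f(y) = C1 - 4*y*log(-y) - 4*y*log(3) + 4*y - 2*cos(y)


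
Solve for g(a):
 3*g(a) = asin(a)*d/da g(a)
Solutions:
 g(a) = C1*exp(3*Integral(1/asin(a), a))


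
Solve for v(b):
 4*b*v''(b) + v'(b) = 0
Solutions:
 v(b) = C1 + C2*b^(3/4)


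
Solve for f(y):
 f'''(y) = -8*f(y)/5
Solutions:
 f(y) = C3*exp(-2*5^(2/3)*y/5) + (C1*sin(sqrt(3)*5^(2/3)*y/5) + C2*cos(sqrt(3)*5^(2/3)*y/5))*exp(5^(2/3)*y/5)


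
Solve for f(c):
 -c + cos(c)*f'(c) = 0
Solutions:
 f(c) = C1 + Integral(c/cos(c), c)


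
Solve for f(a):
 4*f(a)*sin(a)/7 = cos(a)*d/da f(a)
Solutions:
 f(a) = C1/cos(a)^(4/7)


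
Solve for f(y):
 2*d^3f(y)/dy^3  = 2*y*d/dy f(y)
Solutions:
 f(y) = C1 + Integral(C2*airyai(y) + C3*airybi(y), y)


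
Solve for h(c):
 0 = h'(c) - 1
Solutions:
 h(c) = C1 + c


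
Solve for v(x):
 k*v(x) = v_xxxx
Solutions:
 v(x) = C1*exp(-k^(1/4)*x) + C2*exp(k^(1/4)*x) + C3*exp(-I*k^(1/4)*x) + C4*exp(I*k^(1/4)*x)


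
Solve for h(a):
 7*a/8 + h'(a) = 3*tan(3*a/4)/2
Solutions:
 h(a) = C1 - 7*a^2/16 - 2*log(cos(3*a/4))


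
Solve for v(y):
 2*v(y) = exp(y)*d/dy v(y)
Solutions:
 v(y) = C1*exp(-2*exp(-y))


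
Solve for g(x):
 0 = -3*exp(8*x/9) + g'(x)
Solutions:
 g(x) = C1 + 27*exp(8*x/9)/8


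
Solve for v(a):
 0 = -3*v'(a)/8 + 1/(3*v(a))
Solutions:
 v(a) = -sqrt(C1 + 16*a)/3
 v(a) = sqrt(C1 + 16*a)/3


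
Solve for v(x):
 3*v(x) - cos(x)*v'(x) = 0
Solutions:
 v(x) = C1*(sin(x) + 1)^(3/2)/(sin(x) - 1)^(3/2)


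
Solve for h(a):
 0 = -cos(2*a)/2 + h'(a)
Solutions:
 h(a) = C1 + sin(2*a)/4


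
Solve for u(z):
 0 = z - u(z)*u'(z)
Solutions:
 u(z) = -sqrt(C1 + z^2)
 u(z) = sqrt(C1 + z^2)


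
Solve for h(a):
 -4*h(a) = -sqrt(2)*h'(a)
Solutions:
 h(a) = C1*exp(2*sqrt(2)*a)


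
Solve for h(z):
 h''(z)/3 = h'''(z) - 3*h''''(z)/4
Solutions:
 h(z) = C1 + C4*exp(2*z/3) + z*(C2 + C3*exp(z)^(2/3))


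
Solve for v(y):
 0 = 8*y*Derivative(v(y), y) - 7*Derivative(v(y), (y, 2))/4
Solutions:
 v(y) = C1 + C2*erfi(4*sqrt(7)*y/7)


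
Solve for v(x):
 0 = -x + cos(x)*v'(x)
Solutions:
 v(x) = C1 + Integral(x/cos(x), x)


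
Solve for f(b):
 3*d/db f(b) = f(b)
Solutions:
 f(b) = C1*exp(b/3)


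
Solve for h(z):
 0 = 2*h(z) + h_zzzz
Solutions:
 h(z) = (C1*sin(2^(3/4)*z/2) + C2*cos(2^(3/4)*z/2))*exp(-2^(3/4)*z/2) + (C3*sin(2^(3/4)*z/2) + C4*cos(2^(3/4)*z/2))*exp(2^(3/4)*z/2)


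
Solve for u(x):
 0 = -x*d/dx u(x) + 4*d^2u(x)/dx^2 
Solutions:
 u(x) = C1 + C2*erfi(sqrt(2)*x/4)


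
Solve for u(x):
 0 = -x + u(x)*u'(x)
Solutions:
 u(x) = -sqrt(C1 + x^2)
 u(x) = sqrt(C1 + x^2)


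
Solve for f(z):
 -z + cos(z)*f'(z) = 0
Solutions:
 f(z) = C1 + Integral(z/cos(z), z)


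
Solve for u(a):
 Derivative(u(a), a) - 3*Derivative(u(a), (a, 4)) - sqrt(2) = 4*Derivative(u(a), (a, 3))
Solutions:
 u(a) = C1 + C2*exp(-a) + C3*exp(a*(-1 + sqrt(13))/6) + C4*exp(-a*(1 + sqrt(13))/6) + sqrt(2)*a


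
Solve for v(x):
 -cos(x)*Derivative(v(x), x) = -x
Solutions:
 v(x) = C1 + Integral(x/cos(x), x)


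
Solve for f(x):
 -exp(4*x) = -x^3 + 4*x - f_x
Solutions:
 f(x) = C1 - x^4/4 + 2*x^2 + exp(4*x)/4


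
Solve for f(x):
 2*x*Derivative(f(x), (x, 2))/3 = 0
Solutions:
 f(x) = C1 + C2*x


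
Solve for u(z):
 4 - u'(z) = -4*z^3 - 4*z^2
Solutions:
 u(z) = C1 + z^4 + 4*z^3/3 + 4*z


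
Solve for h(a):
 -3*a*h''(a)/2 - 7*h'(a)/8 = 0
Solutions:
 h(a) = C1 + C2*a^(5/12)


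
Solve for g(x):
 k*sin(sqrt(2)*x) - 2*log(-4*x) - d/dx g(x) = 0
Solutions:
 g(x) = C1 - sqrt(2)*k*cos(sqrt(2)*x)/2 - 2*x*log(-x) - 4*x*log(2) + 2*x


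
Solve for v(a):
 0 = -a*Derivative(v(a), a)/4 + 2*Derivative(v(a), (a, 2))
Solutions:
 v(a) = C1 + C2*erfi(a/4)


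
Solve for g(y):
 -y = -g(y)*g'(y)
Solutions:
 g(y) = -sqrt(C1 + y^2)
 g(y) = sqrt(C1 + y^2)


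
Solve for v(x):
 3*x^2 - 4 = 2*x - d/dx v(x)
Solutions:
 v(x) = C1 - x^3 + x^2 + 4*x


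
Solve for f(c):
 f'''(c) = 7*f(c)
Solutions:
 f(c) = C3*exp(7^(1/3)*c) + (C1*sin(sqrt(3)*7^(1/3)*c/2) + C2*cos(sqrt(3)*7^(1/3)*c/2))*exp(-7^(1/3)*c/2)


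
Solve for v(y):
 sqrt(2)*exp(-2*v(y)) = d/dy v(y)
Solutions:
 v(y) = log(-sqrt(C1 + 2*sqrt(2)*y))
 v(y) = log(C1 + 2*sqrt(2)*y)/2


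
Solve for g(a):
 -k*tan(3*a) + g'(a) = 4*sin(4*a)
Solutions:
 g(a) = C1 - k*log(cos(3*a))/3 - cos(4*a)


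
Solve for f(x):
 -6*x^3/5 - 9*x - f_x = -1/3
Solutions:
 f(x) = C1 - 3*x^4/10 - 9*x^2/2 + x/3


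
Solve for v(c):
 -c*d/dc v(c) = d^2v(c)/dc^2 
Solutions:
 v(c) = C1 + C2*erf(sqrt(2)*c/2)


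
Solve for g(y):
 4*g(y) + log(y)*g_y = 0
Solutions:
 g(y) = C1*exp(-4*li(y))


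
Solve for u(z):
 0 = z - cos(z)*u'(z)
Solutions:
 u(z) = C1 + Integral(z/cos(z), z)


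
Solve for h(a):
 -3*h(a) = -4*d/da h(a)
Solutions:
 h(a) = C1*exp(3*a/4)


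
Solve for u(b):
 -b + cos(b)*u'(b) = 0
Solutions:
 u(b) = C1 + Integral(b/cos(b), b)


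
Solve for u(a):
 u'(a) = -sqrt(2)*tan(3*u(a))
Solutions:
 u(a) = -asin(C1*exp(-3*sqrt(2)*a))/3 + pi/3
 u(a) = asin(C1*exp(-3*sqrt(2)*a))/3


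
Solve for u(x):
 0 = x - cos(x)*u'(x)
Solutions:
 u(x) = C1 + Integral(x/cos(x), x)


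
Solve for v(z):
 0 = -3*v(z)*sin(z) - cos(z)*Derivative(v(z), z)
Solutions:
 v(z) = C1*cos(z)^3


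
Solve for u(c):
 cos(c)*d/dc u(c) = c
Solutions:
 u(c) = C1 + Integral(c/cos(c), c)


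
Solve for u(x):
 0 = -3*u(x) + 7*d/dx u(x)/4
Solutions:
 u(x) = C1*exp(12*x/7)


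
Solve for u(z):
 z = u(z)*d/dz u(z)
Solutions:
 u(z) = -sqrt(C1 + z^2)
 u(z) = sqrt(C1 + z^2)


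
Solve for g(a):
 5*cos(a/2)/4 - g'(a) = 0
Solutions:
 g(a) = C1 + 5*sin(a/2)/2


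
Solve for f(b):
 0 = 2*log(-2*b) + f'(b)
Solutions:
 f(b) = C1 - 2*b*log(-b) + 2*b*(1 - log(2))


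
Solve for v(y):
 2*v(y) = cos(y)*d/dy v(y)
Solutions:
 v(y) = C1*(sin(y) + 1)/(sin(y) - 1)


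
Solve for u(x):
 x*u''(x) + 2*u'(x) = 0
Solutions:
 u(x) = C1 + C2/x


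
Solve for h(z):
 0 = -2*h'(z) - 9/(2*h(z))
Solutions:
 h(z) = -sqrt(C1 - 18*z)/2
 h(z) = sqrt(C1 - 18*z)/2


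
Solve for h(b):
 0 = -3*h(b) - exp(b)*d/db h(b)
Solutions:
 h(b) = C1*exp(3*exp(-b))


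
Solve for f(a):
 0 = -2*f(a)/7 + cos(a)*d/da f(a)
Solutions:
 f(a) = C1*(sin(a) + 1)^(1/7)/(sin(a) - 1)^(1/7)


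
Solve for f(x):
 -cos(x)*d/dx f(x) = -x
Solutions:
 f(x) = C1 + Integral(x/cos(x), x)


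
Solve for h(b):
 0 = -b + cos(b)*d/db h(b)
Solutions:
 h(b) = C1 + Integral(b/cos(b), b)


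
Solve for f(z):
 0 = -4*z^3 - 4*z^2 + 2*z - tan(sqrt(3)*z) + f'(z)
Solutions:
 f(z) = C1 + z^4 + 4*z^3/3 - z^2 - sqrt(3)*log(cos(sqrt(3)*z))/3


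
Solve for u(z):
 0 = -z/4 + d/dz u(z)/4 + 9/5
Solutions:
 u(z) = C1 + z^2/2 - 36*z/5


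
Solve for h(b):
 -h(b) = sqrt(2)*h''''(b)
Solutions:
 h(b) = (C1*sin(2^(3/8)*b/2) + C2*cos(2^(3/8)*b/2))*exp(-2^(3/8)*b/2) + (C3*sin(2^(3/8)*b/2) + C4*cos(2^(3/8)*b/2))*exp(2^(3/8)*b/2)


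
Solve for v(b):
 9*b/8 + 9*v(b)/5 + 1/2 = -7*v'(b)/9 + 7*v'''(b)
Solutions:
 v(b) = C1*exp(-b*(70*630^(1/3)/(sqrt(4768269) + 2187)^(1/3) + 14700^(1/3)*(sqrt(4768269) + 2187)^(1/3))/1260)*sin(3^(1/6)*70^(1/3)*b*(-3^(2/3)*70^(1/3)*(sqrt(4768269) + 2187)^(1/3) + 210/(sqrt(4768269) + 2187)^(1/3))/1260) + C2*exp(-b*(70*630^(1/3)/(sqrt(4768269) + 2187)^(1/3) + 14700^(1/3)*(sqrt(4768269) + 2187)^(1/3))/1260)*cos(3^(1/6)*70^(1/3)*b*(-3^(2/3)*70^(1/3)*(sqrt(4768269) + 2187)^(1/3) + 210/(sqrt(4768269) + 2187)^(1/3))/1260) + C3*exp(b*(70*630^(1/3)/(sqrt(4768269) + 2187)^(1/3) + 14700^(1/3)*(sqrt(4768269) + 2187)^(1/3))/630) - 5*b/8 - 5/648


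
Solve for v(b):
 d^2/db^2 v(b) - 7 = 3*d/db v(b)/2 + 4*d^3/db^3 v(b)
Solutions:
 v(b) = C1 - 14*b/3 + (C2*sin(sqrt(23)*b/8) + C3*cos(sqrt(23)*b/8))*exp(b/8)


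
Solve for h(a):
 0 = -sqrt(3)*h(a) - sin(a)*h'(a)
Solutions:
 h(a) = C1*(cos(a) + 1)^(sqrt(3)/2)/(cos(a) - 1)^(sqrt(3)/2)


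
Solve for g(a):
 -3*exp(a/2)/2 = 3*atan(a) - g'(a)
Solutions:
 g(a) = C1 + 3*a*atan(a) + 3*exp(a/2) - 3*log(a^2 + 1)/2


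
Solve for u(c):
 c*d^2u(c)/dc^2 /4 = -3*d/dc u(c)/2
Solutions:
 u(c) = C1 + C2/c^5


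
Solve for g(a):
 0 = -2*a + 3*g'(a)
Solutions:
 g(a) = C1 + a^2/3


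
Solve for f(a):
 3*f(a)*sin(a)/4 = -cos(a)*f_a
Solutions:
 f(a) = C1*cos(a)^(3/4)


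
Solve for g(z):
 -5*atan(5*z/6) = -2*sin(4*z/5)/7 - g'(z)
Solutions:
 g(z) = C1 + 5*z*atan(5*z/6) - 3*log(25*z^2 + 36) + 5*cos(4*z/5)/14


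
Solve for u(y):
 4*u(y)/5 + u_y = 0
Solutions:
 u(y) = C1*exp(-4*y/5)


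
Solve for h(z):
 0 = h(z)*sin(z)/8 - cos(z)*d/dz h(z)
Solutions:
 h(z) = C1/cos(z)^(1/8)


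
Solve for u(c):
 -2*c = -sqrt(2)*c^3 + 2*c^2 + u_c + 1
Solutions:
 u(c) = C1 + sqrt(2)*c^4/4 - 2*c^3/3 - c^2 - c


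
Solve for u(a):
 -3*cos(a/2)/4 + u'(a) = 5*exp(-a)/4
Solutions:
 u(a) = C1 + 3*sin(a/2)/2 - 5*exp(-a)/4


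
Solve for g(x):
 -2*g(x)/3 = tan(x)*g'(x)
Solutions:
 g(x) = C1/sin(x)^(2/3)


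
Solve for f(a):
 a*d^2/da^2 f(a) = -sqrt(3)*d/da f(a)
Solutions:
 f(a) = C1 + C2*a^(1 - sqrt(3))


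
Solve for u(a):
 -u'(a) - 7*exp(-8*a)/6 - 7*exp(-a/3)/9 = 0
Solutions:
 u(a) = C1 + 7*exp(-8*a)/48 + 7*exp(-a/3)/3


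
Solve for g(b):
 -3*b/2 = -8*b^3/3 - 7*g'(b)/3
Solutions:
 g(b) = C1 - 2*b^4/7 + 9*b^2/28


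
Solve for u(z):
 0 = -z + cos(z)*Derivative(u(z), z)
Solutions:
 u(z) = C1 + Integral(z/cos(z), z)


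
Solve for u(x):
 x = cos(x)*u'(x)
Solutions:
 u(x) = C1 + Integral(x/cos(x), x)


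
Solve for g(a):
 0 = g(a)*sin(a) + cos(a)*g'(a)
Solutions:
 g(a) = C1*cos(a)


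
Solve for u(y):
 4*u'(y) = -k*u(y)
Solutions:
 u(y) = C1*exp(-k*y/4)


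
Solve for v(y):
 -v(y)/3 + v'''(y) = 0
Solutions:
 v(y) = C3*exp(3^(2/3)*y/3) + (C1*sin(3^(1/6)*y/2) + C2*cos(3^(1/6)*y/2))*exp(-3^(2/3)*y/6)


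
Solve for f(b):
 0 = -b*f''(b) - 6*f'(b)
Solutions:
 f(b) = C1 + C2/b^5


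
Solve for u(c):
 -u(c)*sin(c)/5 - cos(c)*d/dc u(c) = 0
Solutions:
 u(c) = C1*cos(c)^(1/5)


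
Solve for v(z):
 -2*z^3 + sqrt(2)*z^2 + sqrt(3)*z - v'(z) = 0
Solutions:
 v(z) = C1 - z^4/2 + sqrt(2)*z^3/3 + sqrt(3)*z^2/2


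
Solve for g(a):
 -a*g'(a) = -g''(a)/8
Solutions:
 g(a) = C1 + C2*erfi(2*a)


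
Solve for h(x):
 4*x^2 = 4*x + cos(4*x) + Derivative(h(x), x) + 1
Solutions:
 h(x) = C1 + 4*x^3/3 - 2*x^2 - x - sin(4*x)/4


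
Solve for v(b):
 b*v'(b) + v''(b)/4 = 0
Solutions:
 v(b) = C1 + C2*erf(sqrt(2)*b)


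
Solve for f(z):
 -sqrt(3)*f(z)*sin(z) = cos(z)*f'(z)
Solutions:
 f(z) = C1*cos(z)^(sqrt(3))


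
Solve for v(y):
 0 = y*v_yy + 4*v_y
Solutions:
 v(y) = C1 + C2/y^3


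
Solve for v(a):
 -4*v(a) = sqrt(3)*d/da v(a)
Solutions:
 v(a) = C1*exp(-4*sqrt(3)*a/3)


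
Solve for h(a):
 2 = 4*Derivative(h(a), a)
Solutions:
 h(a) = C1 + a/2


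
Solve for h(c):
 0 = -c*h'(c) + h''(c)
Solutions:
 h(c) = C1 + C2*erfi(sqrt(2)*c/2)


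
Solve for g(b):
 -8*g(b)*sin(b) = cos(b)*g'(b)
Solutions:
 g(b) = C1*cos(b)^8


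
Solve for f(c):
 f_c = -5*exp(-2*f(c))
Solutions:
 f(c) = log(-sqrt(C1 - 10*c))
 f(c) = log(C1 - 10*c)/2


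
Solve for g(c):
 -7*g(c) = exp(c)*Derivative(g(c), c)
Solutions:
 g(c) = C1*exp(7*exp(-c))


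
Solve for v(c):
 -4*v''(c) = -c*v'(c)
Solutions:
 v(c) = C1 + C2*erfi(sqrt(2)*c/4)


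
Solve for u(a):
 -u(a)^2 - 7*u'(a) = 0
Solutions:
 u(a) = 7/(C1 + a)


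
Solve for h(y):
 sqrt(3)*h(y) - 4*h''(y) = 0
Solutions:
 h(y) = C1*exp(-3^(1/4)*y/2) + C2*exp(3^(1/4)*y/2)


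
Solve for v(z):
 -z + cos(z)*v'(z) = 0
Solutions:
 v(z) = C1 + Integral(z/cos(z), z)


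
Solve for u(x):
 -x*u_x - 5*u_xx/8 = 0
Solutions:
 u(x) = C1 + C2*erf(2*sqrt(5)*x/5)


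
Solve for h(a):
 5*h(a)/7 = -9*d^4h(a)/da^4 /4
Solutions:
 h(a) = (C1*sin(sqrt(3)*5^(1/4)*7^(3/4)*a/21) + C2*cos(sqrt(3)*5^(1/4)*7^(3/4)*a/21))*exp(-sqrt(3)*5^(1/4)*7^(3/4)*a/21) + (C3*sin(sqrt(3)*5^(1/4)*7^(3/4)*a/21) + C4*cos(sqrt(3)*5^(1/4)*7^(3/4)*a/21))*exp(sqrt(3)*5^(1/4)*7^(3/4)*a/21)


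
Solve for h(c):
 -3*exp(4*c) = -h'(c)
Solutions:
 h(c) = C1 + 3*exp(4*c)/4


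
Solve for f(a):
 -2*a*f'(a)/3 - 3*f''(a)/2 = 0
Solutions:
 f(a) = C1 + C2*erf(sqrt(2)*a/3)


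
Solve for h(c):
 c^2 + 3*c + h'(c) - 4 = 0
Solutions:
 h(c) = C1 - c^3/3 - 3*c^2/2 + 4*c


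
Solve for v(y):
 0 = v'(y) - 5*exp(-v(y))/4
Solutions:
 v(y) = log(C1 + 5*y/4)


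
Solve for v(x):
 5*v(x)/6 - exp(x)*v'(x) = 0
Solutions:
 v(x) = C1*exp(-5*exp(-x)/6)


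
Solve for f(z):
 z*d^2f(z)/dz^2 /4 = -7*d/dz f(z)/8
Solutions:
 f(z) = C1 + C2/z^(5/2)


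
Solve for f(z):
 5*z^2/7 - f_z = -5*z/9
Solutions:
 f(z) = C1 + 5*z^3/21 + 5*z^2/18


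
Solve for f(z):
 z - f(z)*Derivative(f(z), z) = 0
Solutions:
 f(z) = -sqrt(C1 + z^2)
 f(z) = sqrt(C1 + z^2)


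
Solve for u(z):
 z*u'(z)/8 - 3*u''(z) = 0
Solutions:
 u(z) = C1 + C2*erfi(sqrt(3)*z/12)


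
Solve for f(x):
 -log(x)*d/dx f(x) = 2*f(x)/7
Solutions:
 f(x) = C1*exp(-2*li(x)/7)


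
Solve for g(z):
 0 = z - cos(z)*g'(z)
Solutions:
 g(z) = C1 + Integral(z/cos(z), z)


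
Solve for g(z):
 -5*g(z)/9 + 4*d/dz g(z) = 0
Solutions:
 g(z) = C1*exp(5*z/36)


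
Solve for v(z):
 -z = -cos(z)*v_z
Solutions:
 v(z) = C1 + Integral(z/cos(z), z)


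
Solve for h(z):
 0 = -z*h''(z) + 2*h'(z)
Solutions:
 h(z) = C1 + C2*z^3


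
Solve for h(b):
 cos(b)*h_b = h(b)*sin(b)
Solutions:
 h(b) = C1/cos(b)


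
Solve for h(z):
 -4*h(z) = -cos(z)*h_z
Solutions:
 h(z) = C1*(sin(z)^2 + 2*sin(z) + 1)/(sin(z)^2 - 2*sin(z) + 1)


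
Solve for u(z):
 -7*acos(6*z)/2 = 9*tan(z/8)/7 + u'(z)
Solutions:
 u(z) = C1 - 7*z*acos(6*z)/2 + 7*sqrt(1 - 36*z^2)/12 + 72*log(cos(z/8))/7


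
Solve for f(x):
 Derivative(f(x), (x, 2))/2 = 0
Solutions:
 f(x) = C1 + C2*x


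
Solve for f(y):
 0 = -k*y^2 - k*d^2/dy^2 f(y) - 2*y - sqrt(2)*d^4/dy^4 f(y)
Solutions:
 f(y) = C1 + C2*y + C3*exp(-2^(3/4)*y*sqrt(-k)/2) + C4*exp(2^(3/4)*y*sqrt(-k)/2) - y^4/12 - y^3/(3*k) + sqrt(2)*y^2/k


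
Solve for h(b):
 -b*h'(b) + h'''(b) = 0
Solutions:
 h(b) = C1 + Integral(C2*airyai(b) + C3*airybi(b), b)


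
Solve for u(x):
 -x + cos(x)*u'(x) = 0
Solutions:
 u(x) = C1 + Integral(x/cos(x), x)


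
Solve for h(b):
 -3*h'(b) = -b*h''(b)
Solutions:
 h(b) = C1 + C2*b^4


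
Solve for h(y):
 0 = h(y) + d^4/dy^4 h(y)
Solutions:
 h(y) = (C1*sin(sqrt(2)*y/2) + C2*cos(sqrt(2)*y/2))*exp(-sqrt(2)*y/2) + (C3*sin(sqrt(2)*y/2) + C4*cos(sqrt(2)*y/2))*exp(sqrt(2)*y/2)


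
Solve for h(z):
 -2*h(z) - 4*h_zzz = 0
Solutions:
 h(z) = C3*exp(-2^(2/3)*z/2) + (C1*sin(2^(2/3)*sqrt(3)*z/4) + C2*cos(2^(2/3)*sqrt(3)*z/4))*exp(2^(2/3)*z/4)


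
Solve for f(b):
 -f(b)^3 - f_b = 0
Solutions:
 f(b) = -sqrt(2)*sqrt(-1/(C1 - b))/2
 f(b) = sqrt(2)*sqrt(-1/(C1 - b))/2


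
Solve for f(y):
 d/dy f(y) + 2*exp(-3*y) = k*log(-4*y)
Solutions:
 f(y) = C1 + k*y*log(-y) + k*y*(-1 + 2*log(2)) + 2*exp(-3*y)/3


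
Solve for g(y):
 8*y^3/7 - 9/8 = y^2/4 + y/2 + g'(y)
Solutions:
 g(y) = C1 + 2*y^4/7 - y^3/12 - y^2/4 - 9*y/8


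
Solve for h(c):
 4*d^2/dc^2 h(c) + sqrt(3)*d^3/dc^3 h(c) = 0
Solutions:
 h(c) = C1 + C2*c + C3*exp(-4*sqrt(3)*c/3)


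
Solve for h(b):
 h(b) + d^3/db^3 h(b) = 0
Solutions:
 h(b) = C3*exp(-b) + (C1*sin(sqrt(3)*b/2) + C2*cos(sqrt(3)*b/2))*exp(b/2)


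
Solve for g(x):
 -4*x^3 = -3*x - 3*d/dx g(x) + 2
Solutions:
 g(x) = C1 + x^4/3 - x^2/2 + 2*x/3


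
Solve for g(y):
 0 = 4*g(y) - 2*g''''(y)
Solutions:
 g(y) = C1*exp(-2^(1/4)*y) + C2*exp(2^(1/4)*y) + C3*sin(2^(1/4)*y) + C4*cos(2^(1/4)*y)


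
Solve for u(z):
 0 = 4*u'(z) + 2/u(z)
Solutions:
 u(z) = -sqrt(C1 - z)
 u(z) = sqrt(C1 - z)


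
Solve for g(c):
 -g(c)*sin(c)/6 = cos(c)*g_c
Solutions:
 g(c) = C1*cos(c)^(1/6)


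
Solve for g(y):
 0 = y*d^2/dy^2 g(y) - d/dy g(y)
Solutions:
 g(y) = C1 + C2*y^2


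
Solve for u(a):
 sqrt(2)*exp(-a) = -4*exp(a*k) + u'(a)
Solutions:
 u(a) = C1 - sqrt(2)*exp(-a) + 4*exp(a*k)/k


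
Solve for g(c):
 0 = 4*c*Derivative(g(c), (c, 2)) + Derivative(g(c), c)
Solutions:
 g(c) = C1 + C2*c^(3/4)


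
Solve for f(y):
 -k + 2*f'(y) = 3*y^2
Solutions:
 f(y) = C1 + k*y/2 + y^3/2


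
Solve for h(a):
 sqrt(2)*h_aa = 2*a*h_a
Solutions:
 h(a) = C1 + C2*erfi(2^(3/4)*a/2)


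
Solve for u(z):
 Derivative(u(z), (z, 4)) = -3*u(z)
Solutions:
 u(z) = (C1*sin(sqrt(2)*3^(1/4)*z/2) + C2*cos(sqrt(2)*3^(1/4)*z/2))*exp(-sqrt(2)*3^(1/4)*z/2) + (C3*sin(sqrt(2)*3^(1/4)*z/2) + C4*cos(sqrt(2)*3^(1/4)*z/2))*exp(sqrt(2)*3^(1/4)*z/2)


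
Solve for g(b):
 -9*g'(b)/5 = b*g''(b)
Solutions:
 g(b) = C1 + C2/b^(4/5)


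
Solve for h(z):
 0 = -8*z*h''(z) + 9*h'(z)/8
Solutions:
 h(z) = C1 + C2*z^(73/64)


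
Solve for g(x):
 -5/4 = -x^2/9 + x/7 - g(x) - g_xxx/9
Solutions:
 g(x) = C3*exp(-3^(2/3)*x) - x^2/9 + x/7 + (C1*sin(3*3^(1/6)*x/2) + C2*cos(3*3^(1/6)*x/2))*exp(3^(2/3)*x/2) + 5/4


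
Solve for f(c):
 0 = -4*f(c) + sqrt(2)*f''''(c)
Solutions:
 f(c) = C1*exp(-2^(3/8)*c) + C2*exp(2^(3/8)*c) + C3*sin(2^(3/8)*c) + C4*cos(2^(3/8)*c)


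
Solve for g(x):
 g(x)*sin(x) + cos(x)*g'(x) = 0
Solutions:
 g(x) = C1*cos(x)


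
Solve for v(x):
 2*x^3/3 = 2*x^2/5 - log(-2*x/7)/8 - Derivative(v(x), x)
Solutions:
 v(x) = C1 - x^4/6 + 2*x^3/15 - x*log(-x)/8 + x*(-log(2) + 1 + log(7))/8


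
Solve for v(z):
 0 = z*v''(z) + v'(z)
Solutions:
 v(z) = C1 + C2*log(z)


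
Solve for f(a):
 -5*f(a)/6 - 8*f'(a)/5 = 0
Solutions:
 f(a) = C1*exp(-25*a/48)


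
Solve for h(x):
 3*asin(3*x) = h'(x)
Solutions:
 h(x) = C1 + 3*x*asin(3*x) + sqrt(1 - 9*x^2)


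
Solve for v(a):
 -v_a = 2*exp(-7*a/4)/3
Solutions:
 v(a) = C1 + 8*exp(-7*a/4)/21


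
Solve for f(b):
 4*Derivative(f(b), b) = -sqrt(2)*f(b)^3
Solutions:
 f(b) = -sqrt(2)*sqrt(-1/(C1 - sqrt(2)*b))
 f(b) = sqrt(2)*sqrt(-1/(C1 - sqrt(2)*b))


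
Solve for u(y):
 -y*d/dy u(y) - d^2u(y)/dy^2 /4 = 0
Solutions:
 u(y) = C1 + C2*erf(sqrt(2)*y)


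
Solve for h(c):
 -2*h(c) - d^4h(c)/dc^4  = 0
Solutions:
 h(c) = (C1*sin(2^(3/4)*c/2) + C2*cos(2^(3/4)*c/2))*exp(-2^(3/4)*c/2) + (C3*sin(2^(3/4)*c/2) + C4*cos(2^(3/4)*c/2))*exp(2^(3/4)*c/2)


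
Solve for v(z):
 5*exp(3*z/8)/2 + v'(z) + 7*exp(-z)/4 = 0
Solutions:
 v(z) = C1 - 20*exp(3*z/8)/3 + 7*exp(-z)/4


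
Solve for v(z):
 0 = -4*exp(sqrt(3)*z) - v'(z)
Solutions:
 v(z) = C1 - 4*sqrt(3)*exp(sqrt(3)*z)/3


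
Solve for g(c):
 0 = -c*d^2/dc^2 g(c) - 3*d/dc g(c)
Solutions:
 g(c) = C1 + C2/c^2


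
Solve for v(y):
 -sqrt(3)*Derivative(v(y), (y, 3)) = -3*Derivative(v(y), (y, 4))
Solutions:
 v(y) = C1 + C2*y + C3*y^2 + C4*exp(sqrt(3)*y/3)


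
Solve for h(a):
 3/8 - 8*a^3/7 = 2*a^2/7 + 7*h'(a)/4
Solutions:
 h(a) = C1 - 8*a^4/49 - 8*a^3/147 + 3*a/14


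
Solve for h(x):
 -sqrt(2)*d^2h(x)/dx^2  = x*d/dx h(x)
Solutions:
 h(x) = C1 + C2*erf(2^(1/4)*x/2)


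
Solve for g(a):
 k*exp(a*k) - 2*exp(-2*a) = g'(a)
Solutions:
 g(a) = C1 + exp(a*k) + exp(-2*a)


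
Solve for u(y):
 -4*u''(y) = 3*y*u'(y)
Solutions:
 u(y) = C1 + C2*erf(sqrt(6)*y/4)


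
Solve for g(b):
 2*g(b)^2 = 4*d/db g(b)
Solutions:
 g(b) = -2/(C1 + b)


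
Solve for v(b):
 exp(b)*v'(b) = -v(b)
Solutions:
 v(b) = C1*exp(exp(-b))


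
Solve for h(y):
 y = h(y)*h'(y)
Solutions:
 h(y) = -sqrt(C1 + y^2)
 h(y) = sqrt(C1 + y^2)


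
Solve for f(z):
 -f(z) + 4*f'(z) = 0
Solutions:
 f(z) = C1*exp(z/4)


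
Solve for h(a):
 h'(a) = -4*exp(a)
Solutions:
 h(a) = C1 - 4*exp(a)


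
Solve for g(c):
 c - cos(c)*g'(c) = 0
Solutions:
 g(c) = C1 + Integral(c/cos(c), c)


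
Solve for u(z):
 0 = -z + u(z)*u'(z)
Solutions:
 u(z) = -sqrt(C1 + z^2)
 u(z) = sqrt(C1 + z^2)


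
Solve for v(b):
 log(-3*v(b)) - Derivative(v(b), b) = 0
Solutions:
 -Integral(1/(log(-_y) + log(3)), (_y, v(b))) = C1 - b


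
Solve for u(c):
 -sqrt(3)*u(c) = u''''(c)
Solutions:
 u(c) = (C1*sin(sqrt(2)*3^(1/8)*c/2) + C2*cos(sqrt(2)*3^(1/8)*c/2))*exp(-sqrt(2)*3^(1/8)*c/2) + (C3*sin(sqrt(2)*3^(1/8)*c/2) + C4*cos(sqrt(2)*3^(1/8)*c/2))*exp(sqrt(2)*3^(1/8)*c/2)


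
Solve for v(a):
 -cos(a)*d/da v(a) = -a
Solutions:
 v(a) = C1 + Integral(a/cos(a), a)


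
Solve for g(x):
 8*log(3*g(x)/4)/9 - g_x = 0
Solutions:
 9*Integral(1/(-log(_y) - log(3) + 2*log(2)), (_y, g(x)))/8 = C1 - x


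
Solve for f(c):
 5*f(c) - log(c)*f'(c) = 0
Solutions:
 f(c) = C1*exp(5*li(c))


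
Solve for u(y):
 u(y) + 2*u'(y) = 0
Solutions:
 u(y) = C1*exp(-y/2)


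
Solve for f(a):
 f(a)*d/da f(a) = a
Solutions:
 f(a) = -sqrt(C1 + a^2)
 f(a) = sqrt(C1 + a^2)


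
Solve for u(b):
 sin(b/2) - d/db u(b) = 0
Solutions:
 u(b) = C1 - 2*cos(b/2)


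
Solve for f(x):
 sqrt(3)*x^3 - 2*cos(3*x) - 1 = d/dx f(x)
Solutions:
 f(x) = C1 + sqrt(3)*x^4/4 - x - 2*sin(3*x)/3


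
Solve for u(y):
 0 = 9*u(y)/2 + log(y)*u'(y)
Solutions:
 u(y) = C1*exp(-9*li(y)/2)


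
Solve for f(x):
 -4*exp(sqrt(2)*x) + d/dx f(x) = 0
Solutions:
 f(x) = C1 + 2*sqrt(2)*exp(sqrt(2)*x)


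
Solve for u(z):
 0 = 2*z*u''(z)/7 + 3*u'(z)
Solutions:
 u(z) = C1 + C2/z^(19/2)


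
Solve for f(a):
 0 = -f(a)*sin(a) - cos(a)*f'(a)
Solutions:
 f(a) = C1*cos(a)


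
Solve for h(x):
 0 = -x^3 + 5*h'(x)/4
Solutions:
 h(x) = C1 + x^4/5


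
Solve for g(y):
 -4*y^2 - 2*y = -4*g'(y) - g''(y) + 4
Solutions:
 g(y) = C1 + C2*exp(-4*y) + y^3/3 + y


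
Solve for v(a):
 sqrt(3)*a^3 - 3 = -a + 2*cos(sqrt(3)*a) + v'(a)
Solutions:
 v(a) = C1 + sqrt(3)*a^4/4 + a^2/2 - 3*a - 2*sqrt(3)*sin(sqrt(3)*a)/3


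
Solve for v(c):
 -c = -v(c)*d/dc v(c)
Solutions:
 v(c) = -sqrt(C1 + c^2)
 v(c) = sqrt(C1 + c^2)


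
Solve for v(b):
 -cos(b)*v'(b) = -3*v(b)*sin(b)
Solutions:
 v(b) = C1/cos(b)^3


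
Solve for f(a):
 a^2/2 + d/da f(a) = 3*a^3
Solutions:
 f(a) = C1 + 3*a^4/4 - a^3/6


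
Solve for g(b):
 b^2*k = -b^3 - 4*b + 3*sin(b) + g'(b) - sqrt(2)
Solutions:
 g(b) = C1 + b^4/4 + b^3*k/3 + 2*b^2 + sqrt(2)*b + 3*cos(b)


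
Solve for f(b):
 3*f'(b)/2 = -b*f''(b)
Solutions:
 f(b) = C1 + C2/sqrt(b)


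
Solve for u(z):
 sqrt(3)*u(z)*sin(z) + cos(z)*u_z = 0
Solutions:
 u(z) = C1*cos(z)^(sqrt(3))


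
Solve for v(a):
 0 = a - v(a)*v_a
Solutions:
 v(a) = -sqrt(C1 + a^2)
 v(a) = sqrt(C1 + a^2)


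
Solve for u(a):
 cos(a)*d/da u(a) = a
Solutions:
 u(a) = C1 + Integral(a/cos(a), a)


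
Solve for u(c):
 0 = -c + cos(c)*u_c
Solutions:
 u(c) = C1 + Integral(c/cos(c), c)


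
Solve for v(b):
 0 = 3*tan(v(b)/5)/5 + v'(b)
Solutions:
 v(b) = -5*asin(C1*exp(-3*b/25)) + 5*pi
 v(b) = 5*asin(C1*exp(-3*b/25))


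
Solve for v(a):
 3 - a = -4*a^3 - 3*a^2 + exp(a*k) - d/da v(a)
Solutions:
 v(a) = C1 - a^4 - a^3 + a^2/2 - 3*a + exp(a*k)/k


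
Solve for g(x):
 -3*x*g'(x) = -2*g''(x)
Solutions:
 g(x) = C1 + C2*erfi(sqrt(3)*x/2)


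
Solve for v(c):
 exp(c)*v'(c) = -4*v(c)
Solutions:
 v(c) = C1*exp(4*exp(-c))


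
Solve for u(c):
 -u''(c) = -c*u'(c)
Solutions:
 u(c) = C1 + C2*erfi(sqrt(2)*c/2)


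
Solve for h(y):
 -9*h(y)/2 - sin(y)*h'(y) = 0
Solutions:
 h(y) = C1*(cos(y) + 1)^(1/4)*(cos(y)^2 + 2*cos(y) + 1)/((cos(y) - 1)^(1/4)*(cos(y)^2 - 2*cos(y) + 1))


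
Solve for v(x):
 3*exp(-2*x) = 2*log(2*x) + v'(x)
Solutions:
 v(x) = C1 - 2*x*log(x) + 2*x*(1 - log(2)) - 3*exp(-2*x)/2


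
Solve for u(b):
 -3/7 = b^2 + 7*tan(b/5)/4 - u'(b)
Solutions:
 u(b) = C1 + b^3/3 + 3*b/7 - 35*log(cos(b/5))/4


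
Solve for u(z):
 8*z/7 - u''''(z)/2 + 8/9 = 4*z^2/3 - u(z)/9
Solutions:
 u(z) = C1*exp(-2^(1/4)*sqrt(3)*z/3) + C2*exp(2^(1/4)*sqrt(3)*z/3) + C3*sin(2^(1/4)*sqrt(3)*z/3) + C4*cos(2^(1/4)*sqrt(3)*z/3) + 12*z^2 - 72*z/7 - 8


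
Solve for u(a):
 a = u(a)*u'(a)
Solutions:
 u(a) = -sqrt(C1 + a^2)
 u(a) = sqrt(C1 + a^2)


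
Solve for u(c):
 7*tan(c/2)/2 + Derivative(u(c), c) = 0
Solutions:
 u(c) = C1 + 7*log(cos(c/2))


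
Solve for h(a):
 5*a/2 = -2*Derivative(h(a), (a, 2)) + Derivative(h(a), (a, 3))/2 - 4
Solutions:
 h(a) = C1 + C2*a + C3*exp(4*a) - 5*a^3/24 - 37*a^2/32


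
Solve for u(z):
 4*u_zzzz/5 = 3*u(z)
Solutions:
 u(z) = C1*exp(-15^(1/4)*sqrt(2)*z/2) + C2*exp(15^(1/4)*sqrt(2)*z/2) + C3*sin(15^(1/4)*sqrt(2)*z/2) + C4*cos(15^(1/4)*sqrt(2)*z/2)


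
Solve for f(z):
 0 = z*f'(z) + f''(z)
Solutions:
 f(z) = C1 + C2*erf(sqrt(2)*z/2)


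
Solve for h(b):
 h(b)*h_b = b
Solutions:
 h(b) = -sqrt(C1 + b^2)
 h(b) = sqrt(C1 + b^2)


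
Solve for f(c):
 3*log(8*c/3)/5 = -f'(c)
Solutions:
 f(c) = C1 - 3*c*log(c)/5 - 9*c*log(2)/5 + 3*c/5 + 3*c*log(3)/5


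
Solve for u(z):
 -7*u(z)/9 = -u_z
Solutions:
 u(z) = C1*exp(7*z/9)


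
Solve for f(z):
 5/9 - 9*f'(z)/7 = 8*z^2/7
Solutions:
 f(z) = C1 - 8*z^3/27 + 35*z/81


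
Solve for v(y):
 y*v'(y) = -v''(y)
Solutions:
 v(y) = C1 + C2*erf(sqrt(2)*y/2)
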